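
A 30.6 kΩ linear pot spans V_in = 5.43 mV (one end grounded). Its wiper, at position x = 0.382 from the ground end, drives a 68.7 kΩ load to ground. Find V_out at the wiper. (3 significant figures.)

V_out ≈ 1.88 mV

Lower segment x·R_p = 11.69 kΩ; upper segment (1−x)·R_p = 18.91 kΩ.
Lower segment in parallel with the load: 11.69 ‖ 68.7 = 9.990 kΩ.
Loaded-divider output: V_out = 5.43 × 0.3457 = 1.877 mV.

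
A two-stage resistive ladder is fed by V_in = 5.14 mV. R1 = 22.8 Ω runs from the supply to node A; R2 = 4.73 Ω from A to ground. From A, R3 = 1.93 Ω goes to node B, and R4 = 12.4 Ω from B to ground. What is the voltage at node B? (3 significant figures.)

V_B ≈ 0.600 mV

The second stage (R3 + R4 = 14.33 Ω) loads node A in parallel with R2.
Effective lower resistance at A: R2 ‖ 14.33 = 3.556 Ω.
V_A = 5.14 × 3.556/(22.8 + 3.556) = 0.6935 mV.
Stage 2 is unloaded, so V_B = V_A · R4/(R3+R4) = 0.6935 × 12.4/14.33 = 0.6001 mV.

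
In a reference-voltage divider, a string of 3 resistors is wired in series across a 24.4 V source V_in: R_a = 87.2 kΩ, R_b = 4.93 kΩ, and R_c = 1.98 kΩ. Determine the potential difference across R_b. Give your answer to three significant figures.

V ≈ 1.28 V

Series total: ΣR = 87.2 + 4.93 + 1.98 = 94.11 kΩ.
V = V_in · R/ΣR = 24.4 × 0.05239 = 1.278 V.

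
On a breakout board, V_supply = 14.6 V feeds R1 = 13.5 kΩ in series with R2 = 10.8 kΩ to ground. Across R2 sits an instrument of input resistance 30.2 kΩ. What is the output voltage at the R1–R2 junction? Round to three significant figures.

V_out ≈ 5.41 V

R2 ‖ R_L = (10.8 × 30.2)/(10.8 + 30.2) = 7.955 kΩ.
Then V_out = V_supply · R2'/(R1 + R2') = 14.6 × 7.955/21.46 = 5.413 V.
(Unloaded it would be 6.49 V; the load pulls it down.)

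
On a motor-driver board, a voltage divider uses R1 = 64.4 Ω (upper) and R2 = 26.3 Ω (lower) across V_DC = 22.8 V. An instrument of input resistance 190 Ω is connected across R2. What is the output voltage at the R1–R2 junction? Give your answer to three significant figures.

R2 ‖ R_L = (26.3 × 190)/(26.3 + 190) = 23.10 Ω.
Then V_out = V_DC · R2'/(R1 + R2') = 22.8 × 23.10/87.50 = 6.020 V.

V_out ≈ 6.02 V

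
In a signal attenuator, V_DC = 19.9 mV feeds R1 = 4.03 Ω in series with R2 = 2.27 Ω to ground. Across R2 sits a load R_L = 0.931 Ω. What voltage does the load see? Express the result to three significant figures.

V_out ≈ 2.80 mV

The load sits in parallel with R2, giving an effective lower resistance R2' = R2·R_L/(R2+R_L) = 0.6602 Ω.
Now apply the divider: V_out = 19.9 × 0.1408 = 2.801 mV.
(Unloaded it would be 7.17 mV; the load pulls it down.)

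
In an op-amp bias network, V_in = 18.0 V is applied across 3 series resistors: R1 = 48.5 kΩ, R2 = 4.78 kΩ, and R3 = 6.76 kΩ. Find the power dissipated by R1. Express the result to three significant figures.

P ≈ 4.36 mW

The common current is I = 18.0/60.04 = 0.2998 mA.
P = I²R = 0.08988 × 48.5 = 4.359 mW.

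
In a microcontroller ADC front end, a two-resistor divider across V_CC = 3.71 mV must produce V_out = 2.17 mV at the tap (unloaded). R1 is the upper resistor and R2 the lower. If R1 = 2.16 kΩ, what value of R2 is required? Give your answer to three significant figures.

R2 ≈ 3.04 kΩ

Required fraction k = V_out/V_CC = 0.5849.
Rearranging, R2 = R1·k/(1−k) = 2.16 × 1.409 = 3.044 kΩ.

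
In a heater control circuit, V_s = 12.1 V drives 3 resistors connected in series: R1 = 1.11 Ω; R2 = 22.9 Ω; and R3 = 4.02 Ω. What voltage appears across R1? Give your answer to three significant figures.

V ≈ 0.479 V

ΣR = 1.11 + 22.9 + 4.02 = 28.03 Ω.
By the voltage-divider rule, V = 12.1 × 1.110/28.03 = 0.4792 V.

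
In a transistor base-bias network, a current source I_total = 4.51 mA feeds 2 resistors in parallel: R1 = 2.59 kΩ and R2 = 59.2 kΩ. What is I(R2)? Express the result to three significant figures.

Two-branch current divider: I_k = I_total · R_other/(R_1 + R_2).
I(R2) = 4.51 × 2.59/(2.59 + 59.2) = 4.51 × 0.04192 = 0.1890 mA.

I ≈ 0.189 mA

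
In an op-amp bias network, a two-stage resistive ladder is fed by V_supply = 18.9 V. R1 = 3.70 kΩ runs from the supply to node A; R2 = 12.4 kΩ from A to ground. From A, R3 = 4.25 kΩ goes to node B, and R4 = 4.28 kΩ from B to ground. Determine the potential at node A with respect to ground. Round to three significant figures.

Node A sees R2 in parallel with the series input of stage 2, R3 + R4 = 8.530 kΩ.
Effective lower resistance at A: R2 ‖ 8.530 = 5.054 kΩ.
First divider: V_A = V_supply · 5.054/(3.70 + 5.054) = 10.91 V.

V_A ≈ 10.9 V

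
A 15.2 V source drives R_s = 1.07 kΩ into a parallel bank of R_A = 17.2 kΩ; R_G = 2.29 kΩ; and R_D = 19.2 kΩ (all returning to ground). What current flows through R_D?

I ≈ 0.499 mA

Equivalent of the parallel group: R_p = 1.828 kΩ.
V_A by voltage divider: V_A = 15.2 × 1.828/(1.07 + 1.828) = 9.589 V.
Branch current I = V_A/R_D = 9.589/19.2 = 0.4994 mA.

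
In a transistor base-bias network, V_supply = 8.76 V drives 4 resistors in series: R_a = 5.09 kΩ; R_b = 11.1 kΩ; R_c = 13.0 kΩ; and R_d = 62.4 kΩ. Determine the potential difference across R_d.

V ≈ 5.97 V

ΣR = 5.09 + 11.1 + 13.0 + 62.4 = 91.59 kΩ.
By the voltage-divider rule, V = 8.76 × 62.40/91.59 = 5.968 V.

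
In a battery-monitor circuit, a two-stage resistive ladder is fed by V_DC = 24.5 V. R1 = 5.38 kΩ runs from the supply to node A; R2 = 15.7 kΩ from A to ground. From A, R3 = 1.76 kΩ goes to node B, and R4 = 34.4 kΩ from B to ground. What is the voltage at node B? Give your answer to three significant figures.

Node A sees R2 in parallel with the series input of stage 2, R3 + R4 = 36.16 kΩ.
Effective lower resistance at A: R2 ‖ 36.16 = 10.95 kΩ.
V_A = 24.5 × 10.95/(5.38 + 10.95) = 16.43 V.
Stage 2 is unloaded, so V_B = V_A · R4/(R3+R4) = 16.43 × 34.4/36.16 = 15.63 V.

V_B ≈ 15.6 V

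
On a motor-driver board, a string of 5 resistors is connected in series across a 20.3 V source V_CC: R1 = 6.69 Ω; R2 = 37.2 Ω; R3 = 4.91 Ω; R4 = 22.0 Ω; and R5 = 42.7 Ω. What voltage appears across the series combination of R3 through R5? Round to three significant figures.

Series total: ΣR = 6.69 + 37.2 + 4.91 + 22.0 + 42.7 = 113.5 Ω.
R_{R3..R5} = 4.91 + 22.0 + 42.7 = 69.61 Ω.
V = V_CC · R/ΣR = 20.3 × 0.6133 = 12.45 V.

V ≈ 12.5 V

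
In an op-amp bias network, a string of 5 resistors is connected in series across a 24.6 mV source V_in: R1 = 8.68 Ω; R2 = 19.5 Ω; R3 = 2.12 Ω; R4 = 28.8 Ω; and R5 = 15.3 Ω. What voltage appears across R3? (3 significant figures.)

ΣR = 8.68 + 19.5 + 2.12 + 28.8 + 15.3 = 74.40 Ω.
Voltage divider: V = V_in · (2.120 / 74.40) = 24.6 × 0.02849 = 0.7010 mV.

V ≈ 0.701 mV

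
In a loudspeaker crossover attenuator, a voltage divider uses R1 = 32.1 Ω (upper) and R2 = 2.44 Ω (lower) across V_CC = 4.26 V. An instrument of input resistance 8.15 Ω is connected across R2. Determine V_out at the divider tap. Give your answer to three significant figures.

The load sits in parallel with R2, giving an effective lower resistance R2' = R2·R_L/(R2+R_L) = 1.878 Ω.
Voltage divider with the loaded lower leg: V_out = 4.26 × 1.878/(32.1 + 1.878) = 4.26 × 0.05527 = 0.2354 V.

V_out ≈ 0.235 V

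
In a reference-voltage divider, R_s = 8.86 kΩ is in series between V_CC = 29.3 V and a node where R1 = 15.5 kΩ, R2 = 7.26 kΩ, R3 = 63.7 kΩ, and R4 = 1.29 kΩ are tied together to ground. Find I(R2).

Parallel bank: R_p = 1/(1/15.5 + 1/7.26 + 1/63.7 + 1/1.29) = 1.007 kΩ.
V_A = 29.3 × 1.007/9.867 = 2.990 V.
Branch current I = V_A/R2 = 2.990/7.26 = 0.4118 mA.

I ≈ 0.412 mA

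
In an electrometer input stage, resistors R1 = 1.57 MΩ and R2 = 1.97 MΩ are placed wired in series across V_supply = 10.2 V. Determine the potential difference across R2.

V ≈ 5.68 V

Total series resistance ΣR = 1.57 + 1.97 = 3.540 MΩ.
Voltage divider: V = V_supply · (1.970 / 3.540) = 10.2 × 0.5565 = 5.676 V.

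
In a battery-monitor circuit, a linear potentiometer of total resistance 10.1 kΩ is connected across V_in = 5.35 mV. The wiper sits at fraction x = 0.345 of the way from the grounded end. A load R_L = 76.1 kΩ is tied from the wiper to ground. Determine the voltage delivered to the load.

V_out ≈ 1.79 mV

Lower segment x·R_p = 3.484 kΩ; upper segment (1−x)·R_p = 6.615 kΩ.
Lower segment in parallel with the load: 3.484 ‖ 76.1 = 3.332 kΩ.
V_out = 5.35 × 3.332/(6.615 + 3.332) = 1.792 mV.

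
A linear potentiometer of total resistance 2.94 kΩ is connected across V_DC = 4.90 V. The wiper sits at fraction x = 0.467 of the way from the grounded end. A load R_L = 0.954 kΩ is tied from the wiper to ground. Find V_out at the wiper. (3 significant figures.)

The pot divides into 1.567 kΩ above the wiper and 1.373 kΩ below.
Lower segment in parallel with the load: 1.373 ‖ 0.954 = 0.5629 kΩ.
Loaded-divider output: V_out = 4.90 × 0.2643 = 1.295 V.

V_out ≈ 1.29 V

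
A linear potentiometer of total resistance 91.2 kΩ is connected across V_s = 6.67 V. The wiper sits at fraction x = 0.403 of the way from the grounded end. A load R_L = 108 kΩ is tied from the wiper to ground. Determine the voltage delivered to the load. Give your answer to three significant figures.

Split the track: R_lower = x·R_p = 36.75 kΩ, R_upper = (1−x)·R_p = 54.45 kΩ.
(x·R_p) ‖ R_L = 27.42 kΩ.
Loaded-divider output: V_out = 6.67 × 0.3349 = 2.234 V.
(Unloaded: V_out = x·V_s = 2.69 V.)

V_out ≈ 2.23 V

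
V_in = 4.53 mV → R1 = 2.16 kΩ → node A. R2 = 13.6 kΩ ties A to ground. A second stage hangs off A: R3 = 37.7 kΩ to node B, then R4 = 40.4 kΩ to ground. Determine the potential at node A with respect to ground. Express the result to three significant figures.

V_A ≈ 3.82 mV

Looking into the second stage from A: R3 + R4 = 78.10 kΩ appears in parallel with R2.
R2 ‖ (R3+R4) = 11.58 kΩ.
V_A = 4.53 × 11.58/(2.16 + 11.58) = 3.818 mV.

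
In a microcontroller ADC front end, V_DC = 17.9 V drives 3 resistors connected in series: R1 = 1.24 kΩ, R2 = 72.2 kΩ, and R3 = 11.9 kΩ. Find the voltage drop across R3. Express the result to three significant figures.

ΣR = 1.24 + 72.2 + 11.9 = 85.34 kΩ.
By the voltage-divider rule, V = 17.9 × 11.90/85.34 = 2.496 V.

V ≈ 2.50 V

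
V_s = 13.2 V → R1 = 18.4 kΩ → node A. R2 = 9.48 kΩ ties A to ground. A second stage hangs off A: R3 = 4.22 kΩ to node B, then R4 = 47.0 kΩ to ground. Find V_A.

Looking into the second stage from A: R3 + R4 = 51.22 kΩ appears in parallel with R2.
R2 ‖ (R3+R4) = 7.999 kΩ.
So V_A = 13.2 × 0.3030 = 4.000 V.

V_A ≈ 4.00 V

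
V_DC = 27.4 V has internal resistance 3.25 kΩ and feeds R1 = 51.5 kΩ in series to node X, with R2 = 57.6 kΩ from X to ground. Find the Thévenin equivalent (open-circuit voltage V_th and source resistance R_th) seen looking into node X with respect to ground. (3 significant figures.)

V_th ≈ 14.0 V, R_th ≈ 28.1 kΩ

R1' = 3.25 + 51.5 = 54.75 kΩ (source resistance + R1).
With X open, the divider is unloaded: V_th = 27.4 × 57.6/112.3 = 14.05 V.
With V_DC suppressed (replaced by a short), R_th = R1' ‖ R2 = (54.75 × 57.6)/(54.75 + 57.6) = 28.07 kΩ.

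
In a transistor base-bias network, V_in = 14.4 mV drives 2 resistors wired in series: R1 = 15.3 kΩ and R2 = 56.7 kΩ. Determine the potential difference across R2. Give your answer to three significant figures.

Total series resistance ΣR = 15.3 + 56.7 = 72.00 kΩ.
Voltage divider: V = V_in · (56.70 / 72.00) = 14.4 × 0.7875 = 11.34 mV.

V ≈ 11.3 mV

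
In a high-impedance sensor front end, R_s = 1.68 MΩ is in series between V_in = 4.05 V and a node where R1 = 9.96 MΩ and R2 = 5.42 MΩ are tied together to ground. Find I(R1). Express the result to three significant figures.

I ≈ 0.275 µA

Equivalent of the parallel group: R_p = 3.510 MΩ.
Node voltage V_A = V_in · R_p/(R_s + R_p) = 4.05 × 0.6763 = 2.739 V.
I(R1) = V_A / R1 = 2.739/9.96 = 0.2750 µA.
(Equivalently: I_total = 0.7804 µA, then current-divider fraction G_k/ΣG = 0.3524.)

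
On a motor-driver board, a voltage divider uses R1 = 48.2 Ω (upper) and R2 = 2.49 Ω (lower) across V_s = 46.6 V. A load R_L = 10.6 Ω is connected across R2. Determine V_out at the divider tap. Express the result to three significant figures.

R2 ‖ R_L = (2.49 × 10.6)/(2.49 + 10.6) = 2.016 Ω.
Then V_out = V_s · R2'/(R1 + R2') = 46.6 × 2.016/50.22 = 1.871 V.

V_out ≈ 1.87 V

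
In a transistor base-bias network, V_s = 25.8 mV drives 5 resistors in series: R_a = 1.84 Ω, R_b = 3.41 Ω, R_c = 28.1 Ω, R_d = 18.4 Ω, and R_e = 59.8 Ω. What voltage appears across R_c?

Series total: ΣR = 1.84 + 3.41 + 28.1 + 18.4 + 59.8 = 111.5 Ω.
By the voltage-divider rule, V = 25.8 × 28.10/111.5 = 6.499 mV.

V ≈ 6.50 mV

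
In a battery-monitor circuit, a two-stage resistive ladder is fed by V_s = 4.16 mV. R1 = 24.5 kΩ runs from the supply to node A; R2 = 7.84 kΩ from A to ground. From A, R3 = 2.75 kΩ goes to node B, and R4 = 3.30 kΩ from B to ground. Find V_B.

V_B ≈ 0.278 mV

Looking into the second stage from A: R3 + R4 = 6.050 kΩ appears in parallel with R2.
Effective lower resistance at A: R2 ‖ 6.050 = 3.415 kΩ.
So V_A = 4.16 × 0.1223 = 0.5089 mV.
Stage 2 is unloaded, so V_B = V_A · R4/(R3+R4) = 0.5089 × 3.30/6.050 = 0.2776 mV.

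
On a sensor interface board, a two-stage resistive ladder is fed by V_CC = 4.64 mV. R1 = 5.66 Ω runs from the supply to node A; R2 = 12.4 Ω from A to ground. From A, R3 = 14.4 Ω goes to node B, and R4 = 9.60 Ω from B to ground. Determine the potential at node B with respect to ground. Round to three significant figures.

V_B ≈ 1.10 mV

Looking into the second stage from A: R3 + R4 = 24.00 Ω appears in parallel with R2.
Effective lower resistance at A: R2 ‖ 24.00 = 8.176 Ω.
First divider: V_A = V_CC · 8.176/(5.66 + 8.176) = 2.742 mV.
Then the unloaded second divider: V_B = V_A × R4/(R3+R4) = 2.742 × 0.4000 = 1.097 mV.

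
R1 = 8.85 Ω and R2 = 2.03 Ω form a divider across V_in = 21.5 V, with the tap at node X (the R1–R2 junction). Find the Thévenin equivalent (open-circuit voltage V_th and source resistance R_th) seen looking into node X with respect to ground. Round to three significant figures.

With X open, the divider is unloaded: V_th = 21.5 × 2.03/10.88 = 4.011 V.
Zeroing V_in shorts the top of R1 to ground, so R_th = R1 ‖ R2 = 1.651 Ω.

V_th ≈ 4.01 V, R_th ≈ 1.65 Ω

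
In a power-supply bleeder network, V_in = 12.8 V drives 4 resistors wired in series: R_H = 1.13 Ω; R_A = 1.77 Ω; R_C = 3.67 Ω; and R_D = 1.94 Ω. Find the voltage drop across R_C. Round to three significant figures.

V ≈ 5.52 V

Total series resistance ΣR = 1.13 + 1.77 + 3.67 + 1.94 = 8.510 Ω.
V = V_in · R/ΣR = 12.8 × 0.4313 = 5.520 V.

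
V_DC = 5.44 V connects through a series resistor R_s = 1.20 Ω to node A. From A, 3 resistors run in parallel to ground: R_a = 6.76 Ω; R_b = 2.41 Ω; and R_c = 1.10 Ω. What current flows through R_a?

I ≈ 0.291 A

Equivalent of the parallel group: R_p = 0.6794 Ω.
V_A by voltage divider: V_A = 5.44 × 0.6794/(1.20 + 0.6794) = 1.966 V.
I(R_a) = V_A / R_a = 1.966/6.76 = 0.2909 A.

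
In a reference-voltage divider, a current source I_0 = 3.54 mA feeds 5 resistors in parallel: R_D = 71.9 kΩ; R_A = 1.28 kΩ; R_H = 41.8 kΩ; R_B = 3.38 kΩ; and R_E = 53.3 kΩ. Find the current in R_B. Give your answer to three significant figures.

I ≈ 0.924 mA

ΣG = 1/71.9 + 1/1.28 + 1/41.8 + 1/3.38 + 1/53.3 = 1.134.
Current divider: I(R_B) = I_0 · G_k/ΣG = 3.54 × (0.2959/1.134) = 3.54 × 0.2610 = 0.9238 mA.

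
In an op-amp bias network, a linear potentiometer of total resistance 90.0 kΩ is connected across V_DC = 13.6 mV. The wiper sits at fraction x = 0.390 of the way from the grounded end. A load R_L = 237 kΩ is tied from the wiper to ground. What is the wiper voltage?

The pot divides into 54.90 kΩ above the wiper and 35.10 kΩ below.
Lower segment in parallel with the load: 35.10 ‖ 237 = 30.57 kΩ.
Then V_out = V_DC · 30.57/(54.90 + 30.57) = 4.865 mV.
(Unloaded: V_out = x·V_DC = 5.30 mV.)

V_out ≈ 4.86 mV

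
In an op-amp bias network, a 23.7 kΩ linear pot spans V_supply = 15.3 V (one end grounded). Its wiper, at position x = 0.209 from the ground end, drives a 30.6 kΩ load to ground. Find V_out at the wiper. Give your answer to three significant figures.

Split the track: R_lower = x·R_p = 4.953 kΩ, R_upper = (1−x)·R_p = 18.75 kΩ.
(x·R_p) ‖ R_L = 4.263 kΩ.
Loaded-divider output: V_out = 15.3 × 0.1853 = 2.835 V.

V_out ≈ 2.83 V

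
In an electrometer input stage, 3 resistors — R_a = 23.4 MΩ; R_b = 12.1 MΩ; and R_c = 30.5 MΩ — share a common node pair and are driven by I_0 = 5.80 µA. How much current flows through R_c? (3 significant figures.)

ΣG = 1/23.4 + 1/12.1 + 1/30.5 = 0.1582.
R_c takes the fraction G_k/ΣG = 0.03279/0.1582 = 0.2073, so I = 5.80 × 0.2073 = 1.202 µA.

I ≈ 1.20 µA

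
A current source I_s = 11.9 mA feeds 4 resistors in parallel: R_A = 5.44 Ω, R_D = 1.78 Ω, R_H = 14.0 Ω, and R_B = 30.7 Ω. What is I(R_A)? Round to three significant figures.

Total conductance ΣG = 1/5.44 + 1/1.78 + 1/14.0 + 1/30.7 = 0.8496 (units of 1/Ω).
Current divider: I(R_A) = I_s · G_k/ΣG = 11.9 × (0.1838/0.8496) = 11.9 × 0.2164 = 2.575 mA.

I ≈ 2.57 mA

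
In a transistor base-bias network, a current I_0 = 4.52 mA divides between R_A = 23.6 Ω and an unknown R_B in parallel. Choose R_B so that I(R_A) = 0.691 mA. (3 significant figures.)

R_B ≈ 4.26 Ω

Two-branch current divider: I_A = I_0 · R_B/(R_A + R_B).
0.691/4.52 = R_B/(R_A + R_B) → R_B = R_A · (0.1529)/(1 − 0.1529) = 23.6 × 0.1805 = 4.259 Ω.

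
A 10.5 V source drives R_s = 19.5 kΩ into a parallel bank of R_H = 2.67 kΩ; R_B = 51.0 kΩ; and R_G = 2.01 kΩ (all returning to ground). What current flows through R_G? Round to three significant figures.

Parallel bank: R_p = 1/(1/2.67 + 1/51.0 + 1/2.01) = 1.122 kΩ.
Node voltage V_A = V_s · R_p/(R_s + R_p) = 10.5 × 0.05439 = 0.5710 V.
I(R_G) = V_A / R_G = 0.5710/2.01 = 0.2841 mA.

I ≈ 0.284 mA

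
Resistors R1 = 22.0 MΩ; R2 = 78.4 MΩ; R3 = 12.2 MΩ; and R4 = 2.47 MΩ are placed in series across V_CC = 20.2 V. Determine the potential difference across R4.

V ≈ 0.434 V

Series total: ΣR = 22.0 + 78.4 + 12.2 + 2.47 = 115.1 MΩ.
Voltage divider: V = V_CC · (2.470 / 115.1) = 20.2 × 0.02147 = 0.4336 V.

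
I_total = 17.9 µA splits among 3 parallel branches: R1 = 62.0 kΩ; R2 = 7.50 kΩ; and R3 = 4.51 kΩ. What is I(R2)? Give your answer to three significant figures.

ΣG = 1/62.0 + 1/7.50 + 1/4.51 = 0.3712.
By the current-divider rule, I = I_total · G_k/ΣG = 17.9 × 0.3592 = 6.430 µA.

I ≈ 6.43 µA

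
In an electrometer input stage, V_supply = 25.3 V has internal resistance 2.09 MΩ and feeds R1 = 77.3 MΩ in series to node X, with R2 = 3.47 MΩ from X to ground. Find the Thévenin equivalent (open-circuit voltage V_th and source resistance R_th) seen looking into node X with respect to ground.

R1' = 2.09 + 77.3 = 79.39 MΩ (source resistance + R1).
V_th is the unloaded tap voltage: V_supply · R2/(R1'+R2) = 25.3 × 0.04188 = 1.060 V.
Looking into X with the source shorted: R_th = R1'·R2/(R1'+R2) = 79.39 × 3.47/82.86 = 3.325 MΩ.

V_th ≈ 1.06 V, R_th ≈ 3.32 MΩ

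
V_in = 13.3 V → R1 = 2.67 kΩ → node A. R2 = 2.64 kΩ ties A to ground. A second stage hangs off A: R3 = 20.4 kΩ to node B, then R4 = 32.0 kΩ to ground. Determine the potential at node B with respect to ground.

V_B ≈ 3.94 V

The second stage (R3 + R4 = 52.40 kΩ) loads node A in parallel with R2.
R2 ‖ (R3+R4) = 2.513 kΩ.
First divider: V_A = V_in · 2.513/(2.67 + 2.513) = 6.449 V.
V_B = V_A × 0.6107 = 3.938 V.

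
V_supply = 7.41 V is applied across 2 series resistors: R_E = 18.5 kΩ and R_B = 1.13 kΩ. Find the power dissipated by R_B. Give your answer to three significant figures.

P ≈ 0.161 mW

Series current I = V_supply/ΣR = 7.41/19.63 = 0.3775 mA.
P(R_B) = I²·R_B = (0.3775)² × 1.13 = 0.1610 mW.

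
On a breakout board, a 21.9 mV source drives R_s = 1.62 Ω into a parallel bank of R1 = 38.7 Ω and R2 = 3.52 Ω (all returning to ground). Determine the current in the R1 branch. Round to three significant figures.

I ≈ 0.377 mA

Equivalent of the parallel group: R_p = 3.227 Ω.
Node voltage V_A = V_in · R_p/(R_s + R_p) = 21.9 × 0.6657 = 14.58 mV.
I(R1) = V_A / R1 = 14.58/38.7 = 0.3767 mA.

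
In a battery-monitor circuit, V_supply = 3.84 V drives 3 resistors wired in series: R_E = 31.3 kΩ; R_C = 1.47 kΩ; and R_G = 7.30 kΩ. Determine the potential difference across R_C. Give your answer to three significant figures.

V ≈ 0.141 V

ΣR = 31.3 + 1.47 + 7.30 = 40.07 kΩ.
Voltage divider: V = V_supply · (1.470 / 40.07) = 3.84 × 0.03669 = 0.1409 V.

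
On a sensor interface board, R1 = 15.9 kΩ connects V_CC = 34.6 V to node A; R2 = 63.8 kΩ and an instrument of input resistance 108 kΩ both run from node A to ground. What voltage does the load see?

The load sits in parallel with R2, giving an effective lower resistance R2' = R2·R_L/(R2+R_L) = 40.11 kΩ.
Now apply the divider: V_out = 34.6 × 0.7161 = 24.78 V.

V_out ≈ 24.8 V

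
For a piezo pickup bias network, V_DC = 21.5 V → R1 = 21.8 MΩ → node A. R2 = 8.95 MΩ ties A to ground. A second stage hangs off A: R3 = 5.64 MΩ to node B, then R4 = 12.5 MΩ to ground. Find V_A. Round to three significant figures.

V_A ≈ 4.64 V

Looking into the second stage from A: R3 + R4 = 18.14 MΩ appears in parallel with R2.
Effective lower resistance at A: R2 ‖ 18.14 = 5.993 MΩ.
First divider: V_A = V_DC · 5.993/(21.8 + 5.993) = 4.636 V.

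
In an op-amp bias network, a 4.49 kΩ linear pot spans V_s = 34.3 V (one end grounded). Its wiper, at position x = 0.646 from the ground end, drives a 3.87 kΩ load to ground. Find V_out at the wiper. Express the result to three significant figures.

The pot divides into 1.589 kΩ above the wiper and 2.901 kΩ below.
(x·R_p) ‖ R_L = 1.658 kΩ.
Loaded-divider output: V_out = 34.3 × 0.5105 = 17.51 V.

V_out ≈ 17.5 V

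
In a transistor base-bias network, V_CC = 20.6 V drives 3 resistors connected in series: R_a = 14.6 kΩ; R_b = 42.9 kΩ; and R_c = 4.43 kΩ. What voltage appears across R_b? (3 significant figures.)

ΣR = 14.6 + 42.9 + 4.43 = 61.93 kΩ.
By the voltage-divider rule, V = 20.6 × 42.90/61.93 = 14.27 V.

V ≈ 14.3 V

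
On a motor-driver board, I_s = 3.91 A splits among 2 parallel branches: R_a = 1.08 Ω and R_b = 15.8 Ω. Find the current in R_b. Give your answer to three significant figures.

With just two branches, the current splits inversely with resistance.
I(R_b) = 3.91 × 1.08/(1.08 + 15.8) = 3.91 × 0.06398 = 0.2502 A.

I ≈ 0.250 A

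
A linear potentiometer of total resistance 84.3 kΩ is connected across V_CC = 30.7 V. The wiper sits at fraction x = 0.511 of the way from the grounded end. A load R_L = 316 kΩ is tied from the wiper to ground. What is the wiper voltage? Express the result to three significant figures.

The pot divides into 41.22 kΩ above the wiper and 43.08 kΩ below.
Lower segment in parallel with the load: 43.08 ‖ 316 = 37.91 kΩ.
Loaded-divider output: V_out = 30.7 × 0.4791 = 14.71 V.
(Unloaded: V_out = x·V_CC = 15.7 V.)

V_out ≈ 14.7 V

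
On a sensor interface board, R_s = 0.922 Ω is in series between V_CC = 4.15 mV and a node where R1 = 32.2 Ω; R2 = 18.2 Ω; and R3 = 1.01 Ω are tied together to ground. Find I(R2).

Parallel bank: R_p = 1/(1/32.2 + 1/18.2 + 1/1.01) = 0.9293 Ω.
Node voltage V_A = V_CC · R_p/(R_s + R_p) = 4.15 × 0.5020 = 2.083 mV.
I(R2) = V_A / R2 = 2.083/18.2 = 0.1145 mA.

I ≈ 0.114 mA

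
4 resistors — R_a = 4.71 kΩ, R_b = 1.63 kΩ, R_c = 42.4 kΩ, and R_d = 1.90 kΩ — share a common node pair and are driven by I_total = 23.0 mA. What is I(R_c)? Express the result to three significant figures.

Total conductance ΣG = 1/4.71 + 1/1.63 + 1/42.4 + 1/1.90 = 1.376 (units of 1/kΩ).
Current divider: I(R_c) = I_total · G_k/ΣG = 23.0 × (0.02358/1.376) = 23.0 × 0.01714 = 0.3943 mA.

I ≈ 0.394 mA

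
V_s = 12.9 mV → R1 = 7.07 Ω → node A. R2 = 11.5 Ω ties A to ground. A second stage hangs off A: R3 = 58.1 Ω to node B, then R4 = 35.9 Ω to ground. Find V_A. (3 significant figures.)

V_A ≈ 7.63 mV

The second stage (R3 + R4 = 94.00 Ω) loads node A in parallel with R2.
R2 ‖ (R3+R4) = 10.25 Ω.
V_A = 12.9 × 10.25/(7.07 + 10.25) = 7.633 mV.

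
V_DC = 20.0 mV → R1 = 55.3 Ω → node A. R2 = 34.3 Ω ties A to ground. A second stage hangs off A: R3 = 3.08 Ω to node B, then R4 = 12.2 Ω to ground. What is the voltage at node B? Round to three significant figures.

The second stage (R3 + R4 = 15.28 Ω) loads node A in parallel with R2.
R2 ‖ (R3+R4) = 10.57 Ω.
V_A = 20.0 × 10.57/(55.3 + 10.57) = 3.210 mV.
Then the unloaded second divider: V_B = V_A × R4/(R3+R4) = 3.210 × 0.7984 = 2.563 mV.

V_B ≈ 2.56 mV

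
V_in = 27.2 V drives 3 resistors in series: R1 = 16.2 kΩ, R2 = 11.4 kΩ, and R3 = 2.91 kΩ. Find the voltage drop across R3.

V ≈ 2.59 V

Total series resistance ΣR = 16.2 + 11.4 + 2.91 = 30.51 kΩ.
By the voltage-divider rule, V = 27.2 × 2.910/30.51 = 2.594 V.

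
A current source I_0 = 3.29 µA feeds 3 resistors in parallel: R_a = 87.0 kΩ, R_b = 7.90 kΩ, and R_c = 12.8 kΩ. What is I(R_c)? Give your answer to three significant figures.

I ≈ 1.19 µA

Total conductance ΣG = 1/87.0 + 1/7.90 + 1/12.8 = 0.2162 (units of 1/kΩ).
Current divider: I(R_c) = I_0 · G_k/ΣG = 3.29 × (0.07812/0.2162) = 3.29 × 0.3614 = 1.189 µA.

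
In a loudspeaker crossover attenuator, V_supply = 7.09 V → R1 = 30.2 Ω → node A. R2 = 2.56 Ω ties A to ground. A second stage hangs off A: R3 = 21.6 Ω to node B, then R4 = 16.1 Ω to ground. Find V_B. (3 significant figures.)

Looking into the second stage from A: R3 + R4 = 37.70 Ω appears in parallel with R2.
Effective lower resistance at A: R2 ‖ 37.70 = 2.397 Ω.
First divider: V_A = V_supply · 2.397/(30.2 + 2.397) = 0.5214 V.
V_B = V_A × 0.4271 = 0.2227 V.

V_B ≈ 0.223 V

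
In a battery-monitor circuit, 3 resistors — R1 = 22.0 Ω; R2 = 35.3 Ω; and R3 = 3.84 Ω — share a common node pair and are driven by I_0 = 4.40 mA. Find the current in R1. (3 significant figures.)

I ≈ 0.598 mA

Conductances: ΣG = 1/22.0 + 1/35.3 + 1/3.84 = 0.3342 (1/Ω).
Current divider: I(R1) = I_0 · G_k/ΣG = 4.40 × (0.04545/0.3342) = 4.40 × 0.1360 = 0.5984 mA.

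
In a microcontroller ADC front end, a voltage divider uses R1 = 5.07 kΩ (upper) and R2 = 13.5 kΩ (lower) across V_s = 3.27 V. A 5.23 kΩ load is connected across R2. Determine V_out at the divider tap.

V_out ≈ 1.39 V

The load sits in parallel with R2, giving an effective lower resistance R2' = R2·R_L/(R2+R_L) = 3.770 kΩ.
Voltage divider with the loaded lower leg: V_out = 3.27 × 3.770/(5.07 + 3.770) = 3.27 × 0.4264 = 1.394 V.
(Unloaded it would be 2.38 V; the load pulls it down.)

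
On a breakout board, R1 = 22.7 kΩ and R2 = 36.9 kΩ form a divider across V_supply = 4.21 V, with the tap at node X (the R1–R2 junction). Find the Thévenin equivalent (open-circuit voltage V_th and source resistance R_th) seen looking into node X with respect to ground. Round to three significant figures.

V_th ≈ 2.61 V, R_th ≈ 14.1 kΩ

With X open, the divider is unloaded: V_th = 4.21 × 36.9/59.60 = 2.607 V.
Looking into X with the source shorted: R_th = R1·R2/(R1+R2) = 22.70 × 36.9/59.60 = 14.05 kΩ.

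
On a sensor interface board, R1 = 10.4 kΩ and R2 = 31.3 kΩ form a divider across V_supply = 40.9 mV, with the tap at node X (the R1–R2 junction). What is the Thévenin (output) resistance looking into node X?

R_th ≈ 7.81 kΩ

With V_supply suppressed (replaced by a short), R_th = R1 ‖ R2 = (10.40 × 31.3)/(10.40 + 31.3) = 7.806 kΩ.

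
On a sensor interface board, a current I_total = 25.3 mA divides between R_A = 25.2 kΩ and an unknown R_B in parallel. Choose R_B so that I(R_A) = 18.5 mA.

R_B ≈ 68.6 kΩ

Two-branch current divider: I_A = I_total · R_B/(R_A + R_B).
With f = 0.7312, R_B = R_A · f/(1−f) = 25.2 × 2.721 = 68.56 kΩ.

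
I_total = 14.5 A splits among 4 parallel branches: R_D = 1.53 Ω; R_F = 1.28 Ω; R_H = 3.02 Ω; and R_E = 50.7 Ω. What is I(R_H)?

ΣG = 1/1.53 + 1/1.28 + 1/3.02 + 1/50.7 = 1.786.
By the current-divider rule, I = I_total · G_k/ΣG = 14.5 × 0.1854 = 2.689 A.

I ≈ 2.69 A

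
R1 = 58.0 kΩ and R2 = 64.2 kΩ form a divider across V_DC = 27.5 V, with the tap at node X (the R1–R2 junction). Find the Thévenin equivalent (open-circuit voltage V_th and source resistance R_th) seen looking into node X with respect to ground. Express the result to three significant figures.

V_th is the unloaded tap voltage: V_DC · R2/(R1+R2) = 27.5 × 0.5254 = 14.45 V.
Zeroing V_DC shorts the top of R1 to ground, so R_th = R1 ‖ R2 = 30.47 kΩ.

V_th ≈ 14.4 V, R_th ≈ 30.5 kΩ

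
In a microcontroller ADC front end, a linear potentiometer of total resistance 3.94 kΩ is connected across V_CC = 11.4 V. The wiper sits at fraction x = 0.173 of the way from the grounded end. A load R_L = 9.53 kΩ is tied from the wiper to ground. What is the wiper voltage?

Split the track: R_lower = x·R_p = 0.6816 kΩ, R_upper = (1−x)·R_p = 3.258 kΩ.
(x·R_p) ‖ R_L = 0.6361 kΩ.
Then V_out = V_CC · 0.6361/(3.258 + 0.6361) = 1.862 V.

V_out ≈ 1.86 V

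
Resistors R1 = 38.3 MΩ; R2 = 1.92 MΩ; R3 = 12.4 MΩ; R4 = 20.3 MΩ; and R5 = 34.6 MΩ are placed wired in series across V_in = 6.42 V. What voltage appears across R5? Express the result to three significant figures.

ΣR = 38.3 + 1.92 + 12.4 + 20.3 + 34.6 = 107.5 MΩ.
By the voltage-divider rule, V = 6.42 × 34.60/107.5 = 2.066 V.

V ≈ 2.07 V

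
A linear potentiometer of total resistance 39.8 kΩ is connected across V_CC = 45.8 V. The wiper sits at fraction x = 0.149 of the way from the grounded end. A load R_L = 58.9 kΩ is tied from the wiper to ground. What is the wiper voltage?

Split the track: R_lower = x·R_p = 5.930 kΩ, R_upper = (1−x)·R_p = 33.87 kΩ.
R_L loads the lower segment: effective lower R = 5.388 kΩ.
V_out = 45.8 × 5.388/(33.87 + 5.388) = 6.286 V.
(Unloaded: V_out = x·V_CC = 6.82 V.)

V_out ≈ 6.29 V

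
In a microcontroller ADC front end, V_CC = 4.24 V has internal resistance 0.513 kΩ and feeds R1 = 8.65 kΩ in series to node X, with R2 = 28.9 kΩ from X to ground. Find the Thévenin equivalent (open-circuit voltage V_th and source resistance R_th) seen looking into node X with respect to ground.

R1' = 0.513 + 8.65 = 9.163 kΩ (source resistance + R1).
Open-circuit (no load on X): V_th = V_CC · R2/(R1' + R2) = 4.24 × 28.9/(9.163 + 28.9) = 3.219 V.
Zeroing V_CC shorts the top of R1' to ground, so R_th = R1' ‖ R2 = 6.957 kΩ.

V_th ≈ 3.22 V, R_th ≈ 6.96 kΩ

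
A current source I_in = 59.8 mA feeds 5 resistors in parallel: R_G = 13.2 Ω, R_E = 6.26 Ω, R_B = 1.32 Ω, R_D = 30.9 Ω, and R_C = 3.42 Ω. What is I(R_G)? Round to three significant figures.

I ≈ 3.44 mA

Conductances: ΣG = 1/13.2 + 1/6.26 + 1/1.32 + 1/30.9 + 1/3.42 = 1.318 (1/Ω).
R_G takes the fraction G_k/ΣG = 0.07576/1.318 = 0.05749, so I = 59.8 × 0.05749 = 3.438 mA.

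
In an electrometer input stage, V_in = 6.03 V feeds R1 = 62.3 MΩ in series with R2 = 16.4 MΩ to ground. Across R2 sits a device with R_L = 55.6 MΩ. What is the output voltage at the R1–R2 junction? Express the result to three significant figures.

V_out ≈ 1.02 V

The load sits in parallel with R2, giving an effective lower resistance R2' = R2·R_L/(R2+R_L) = 12.66 MΩ.
Then V_out = V_in · R2'/(R1 + R2') = 6.03 × 12.66/74.96 = 1.019 V.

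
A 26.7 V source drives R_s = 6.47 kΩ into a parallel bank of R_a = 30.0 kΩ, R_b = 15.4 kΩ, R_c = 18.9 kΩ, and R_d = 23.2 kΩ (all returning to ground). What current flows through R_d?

Parallel bank: R_p = 1/(1/30.0 + 1/15.4 + 1/18.9 + 1/23.2) = 5.147 kΩ.
V_A = 26.7 × 5.147/11.62 = 11.83 V.
Branch current I = V_A/R_d = 11.83/23.2 = 0.5099 mA.

I ≈ 0.510 mA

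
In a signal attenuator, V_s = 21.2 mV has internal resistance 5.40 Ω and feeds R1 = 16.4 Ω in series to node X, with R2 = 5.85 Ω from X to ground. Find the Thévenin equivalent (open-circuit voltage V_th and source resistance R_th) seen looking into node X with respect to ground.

V_th ≈ 4.49 mV, R_th ≈ 4.61 Ω

R1' = 5.40 + 16.4 = 21.80 Ω (source resistance + R1).
V_th is the unloaded tap voltage: V_s · R2/(R1'+R2) = 21.2 × 0.2116 = 4.485 mV.
Zeroing V_s shorts the top of R1' to ground, so R_th = R1' ‖ R2 = 4.612 Ω.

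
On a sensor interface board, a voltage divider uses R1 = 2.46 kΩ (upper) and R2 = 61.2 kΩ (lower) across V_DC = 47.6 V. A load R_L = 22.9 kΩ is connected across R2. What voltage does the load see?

R2 ‖ R_L = (61.2 × 22.9)/(61.2 + 22.9) = 16.66 kΩ.
Voltage divider with the loaded lower leg: V_out = 47.6 × 16.66/(2.46 + 16.66) = 47.6 × 0.8714 = 41.48 V.
(Unloaded it would be 45.8 V; the load pulls it down.)

V_out ≈ 41.5 V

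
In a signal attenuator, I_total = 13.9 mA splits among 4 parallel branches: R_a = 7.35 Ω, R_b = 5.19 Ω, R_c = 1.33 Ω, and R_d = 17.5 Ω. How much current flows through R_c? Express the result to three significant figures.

I ≈ 9.19 mA

Total conductance ΣG = 1/7.35 + 1/5.19 + 1/1.33 + 1/17.5 = 1.138 (units of 1/Ω).
Current divider: I(R_c) = I_total · G_k/ΣG = 13.9 × (0.7519/1.138) = 13.9 × 0.6608 = 9.186 mA.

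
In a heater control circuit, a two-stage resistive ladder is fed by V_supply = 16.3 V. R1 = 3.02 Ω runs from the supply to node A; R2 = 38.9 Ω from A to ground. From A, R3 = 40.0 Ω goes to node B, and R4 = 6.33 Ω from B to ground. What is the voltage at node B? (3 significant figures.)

The second stage (R3 + R4 = 46.33 Ω) loads node A in parallel with R2.
R2 ‖ (R3+R4) = 21.15 Ω.
V_A = 16.3 × 21.15/(3.02 + 21.15) = 14.26 V.
V_B = V_A × 0.1366 = 1.949 V.

V_B ≈ 1.95 V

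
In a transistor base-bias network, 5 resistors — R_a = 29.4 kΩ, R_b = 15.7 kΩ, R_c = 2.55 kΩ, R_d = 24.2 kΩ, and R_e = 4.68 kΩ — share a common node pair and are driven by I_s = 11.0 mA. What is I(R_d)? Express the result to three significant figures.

I ≈ 0.610 mA

Conductances: ΣG = 1/29.4 + 1/15.7 + 1/2.55 + 1/24.2 + 1/4.68 = 0.7449 (1/kΩ).
By the current-divider rule, I = I_s · G_k/ΣG = 11.0 × 0.05548 = 0.6102 mA.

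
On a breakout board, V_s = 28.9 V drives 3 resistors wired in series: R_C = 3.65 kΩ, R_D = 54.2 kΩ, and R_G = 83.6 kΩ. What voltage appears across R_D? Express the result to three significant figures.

V ≈ 11.1 V

ΣR = 3.65 + 54.2 + 83.6 = 141.4 kΩ.
By the voltage-divider rule, V = 28.9 × 54.20/141.4 = 11.07 V.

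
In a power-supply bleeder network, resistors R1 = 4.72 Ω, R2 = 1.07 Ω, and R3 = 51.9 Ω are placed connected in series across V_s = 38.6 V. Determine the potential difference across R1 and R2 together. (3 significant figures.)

ΣR = 4.72 + 1.07 + 51.9 = 57.69 Ω.
R_{R1..R2} = 4.72 + 1.07 = 5.790 Ω.
By the voltage-divider rule, V = 38.6 × 5.790/57.69 = 3.874 V.

V ≈ 3.87 V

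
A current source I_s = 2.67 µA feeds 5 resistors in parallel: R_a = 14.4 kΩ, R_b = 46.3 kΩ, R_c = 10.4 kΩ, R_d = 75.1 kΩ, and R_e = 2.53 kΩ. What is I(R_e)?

I ≈ 1.77 µA

Total conductance ΣG = 1/14.4 + 1/46.3 + 1/10.4 + 1/75.1 + 1/2.53 = 0.5958 (units of 1/kΩ).
Current divider: I(R_e) = I_s · G_k/ΣG = 2.67 × (0.3953/0.5958) = 2.67 × 0.6634 = 1.771 µA.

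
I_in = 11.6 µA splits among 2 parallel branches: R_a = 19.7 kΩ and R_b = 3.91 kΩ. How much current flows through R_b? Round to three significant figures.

I ≈ 9.68 µA

For two parallel branches, I_k = I_in · (other R)/(sum of R).
I(R_b) = 11.6 × 19.7/(19.7 + 3.91) = 11.6 × 0.8344 = 9.679 µA.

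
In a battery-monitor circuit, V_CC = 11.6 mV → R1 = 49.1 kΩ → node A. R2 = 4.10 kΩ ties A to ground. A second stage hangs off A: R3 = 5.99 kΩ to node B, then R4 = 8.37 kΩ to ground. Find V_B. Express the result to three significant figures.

Node A sees R2 in parallel with the series input of stage 2, R3 + R4 = 14.36 kΩ.
R2 ‖ (R3+R4) = 3.189 kΩ.
First divider: V_A = V_CC · 3.189/(49.1 + 3.189) = 0.7075 mV.
V_B = V_A × 0.5829 = 0.4124 mV.

V_B ≈ 0.412 mV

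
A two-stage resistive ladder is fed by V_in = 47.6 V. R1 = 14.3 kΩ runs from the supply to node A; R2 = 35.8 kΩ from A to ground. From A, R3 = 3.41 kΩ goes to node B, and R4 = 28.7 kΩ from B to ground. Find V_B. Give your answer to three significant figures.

Node A sees R2 in parallel with the series input of stage 2, R3 + R4 = 32.11 kΩ.
R2 ‖ (R3+R4) = 16.93 kΩ.
V_A = 47.6 × 16.93/(14.3 + 16.93) = 25.80 V.
Then the unloaded second divider: V_B = V_A × R4/(R3+R4) = 25.80 × 0.8938 = 23.06 V.

V_B ≈ 23.1 V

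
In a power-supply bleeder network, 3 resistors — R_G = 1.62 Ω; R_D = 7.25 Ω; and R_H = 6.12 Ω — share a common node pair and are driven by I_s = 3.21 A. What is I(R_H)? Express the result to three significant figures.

Conductances: ΣG = 1/1.62 + 1/7.25 + 1/6.12 = 0.9186 (1/Ω).
By the current-divider rule, I = I_s · G_k/ΣG = 3.21 × 0.1779 = 0.5710 A.

I ≈ 0.571 A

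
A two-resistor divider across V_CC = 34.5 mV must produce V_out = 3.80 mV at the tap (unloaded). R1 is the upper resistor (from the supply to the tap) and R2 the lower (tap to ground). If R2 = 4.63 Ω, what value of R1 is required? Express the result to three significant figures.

R1 ≈ 37.4 Ω

Required fraction k = V_out/V_CC = 0.1101.
Rearranging, R1 = R2·(1−k)/k = 4.63 × 8.079 = 37.41 Ω.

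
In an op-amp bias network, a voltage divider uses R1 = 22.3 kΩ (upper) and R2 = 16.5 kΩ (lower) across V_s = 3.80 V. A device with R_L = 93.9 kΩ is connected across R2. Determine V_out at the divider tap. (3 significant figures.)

First combine the lower leg with the load: R2 ‖ R_L = 14.03 kΩ.
Voltage divider with the loaded lower leg: V_out = 3.80 × 14.03/(22.3 + 14.03) = 3.80 × 0.3862 = 1.468 V.
(Unloaded it would be 1.62 V; the load pulls it down.)

V_out ≈ 1.47 V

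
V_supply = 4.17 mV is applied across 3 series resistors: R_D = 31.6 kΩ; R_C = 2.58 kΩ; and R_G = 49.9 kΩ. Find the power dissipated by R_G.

ΣR = 84.08 kΩ → I = 4.17/84.08 = 0.04960 µA.
P(R_G) = I²·R_G = (0.04960)² × 49.9 = 0.1227 nW.

P ≈ 0.123 nW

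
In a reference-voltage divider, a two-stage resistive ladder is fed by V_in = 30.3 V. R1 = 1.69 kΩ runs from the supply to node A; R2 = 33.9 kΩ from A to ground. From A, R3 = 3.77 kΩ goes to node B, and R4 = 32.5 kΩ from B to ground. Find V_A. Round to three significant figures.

The second stage (R3 + R4 = 36.27 kΩ) loads node A in parallel with R2.
Effective lower resistance at A: R2 ‖ 36.27 = 17.52 kΩ.
V_A = 30.3 × 17.52/(1.69 + 17.52) = 27.63 V.

V_A ≈ 27.6 V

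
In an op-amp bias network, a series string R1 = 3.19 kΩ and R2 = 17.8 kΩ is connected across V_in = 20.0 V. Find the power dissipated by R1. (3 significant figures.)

Series current I = V_in/ΣR = 20.0/20.99 = 0.9528 mA.
P(R1) = I²·R1 = (0.9528)² × 3.19 = 2.896 mW.

P ≈ 2.90 mW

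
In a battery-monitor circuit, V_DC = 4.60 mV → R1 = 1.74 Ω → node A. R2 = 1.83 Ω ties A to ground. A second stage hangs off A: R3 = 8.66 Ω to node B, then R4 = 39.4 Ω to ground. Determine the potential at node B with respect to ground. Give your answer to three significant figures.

Node A sees R2 in parallel with the series input of stage 2, R3 + R4 = 48.06 Ω.
R2 ‖ (R3+R4) = 1.763 Ω.
So V_A = 4.60 × 0.5033 = 2.315 mV.
Then the unloaded second divider: V_B = V_A × R4/(R3+R4) = 2.315 × 0.8198 = 1.898 mV.

V_B ≈ 1.90 mV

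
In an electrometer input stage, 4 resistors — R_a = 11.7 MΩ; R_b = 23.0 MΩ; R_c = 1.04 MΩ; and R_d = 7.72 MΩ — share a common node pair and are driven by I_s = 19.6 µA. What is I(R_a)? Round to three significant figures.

ΣG = 1/11.7 + 1/23.0 + 1/1.04 + 1/7.72 = 1.220.
R_a takes the fraction G_k/ΣG = 0.08547/1.220 = 0.07006, so I = 19.6 × 0.07006 = 1.373 µA.

I ≈ 1.37 µA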